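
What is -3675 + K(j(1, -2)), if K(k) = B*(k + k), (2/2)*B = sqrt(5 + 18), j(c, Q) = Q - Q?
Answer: -3675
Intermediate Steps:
j(c, Q) = 0
B = sqrt(23) (B = sqrt(5 + 18) = sqrt(23) ≈ 4.7958)
K(k) = 2*k*sqrt(23) (K(k) = sqrt(23)*(k + k) = sqrt(23)*(2*k) = 2*k*sqrt(23))
-3675 + K(j(1, -2)) = -3675 + 2*0*sqrt(23) = -3675 + 0 = -3675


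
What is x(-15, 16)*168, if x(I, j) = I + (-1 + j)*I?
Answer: -40320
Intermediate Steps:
x(I, j) = I + I*(-1 + j)
x(-15, 16)*168 = -15*16*168 = -240*168 = -40320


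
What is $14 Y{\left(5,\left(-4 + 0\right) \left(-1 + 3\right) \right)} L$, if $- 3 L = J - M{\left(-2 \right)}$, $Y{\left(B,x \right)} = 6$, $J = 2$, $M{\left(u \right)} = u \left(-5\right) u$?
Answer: $-616$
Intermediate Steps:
$M{\left(u \right)} = - 5 u^{2}$ ($M{\left(u \right)} = - 5 u u = - 5 u^{2}$)
$L = - \frac{22}{3}$ ($L = - \frac{2 - - 5 \left(-2\right)^{2}}{3} = - \frac{2 - \left(-5\right) 4}{3} = - \frac{2 - -20}{3} = - \frac{2 + 20}{3} = \left(- \frac{1}{3}\right) 22 = - \frac{22}{3} \approx -7.3333$)
$14 Y{\left(5,\left(-4 + 0\right) \left(-1 + 3\right) \right)} L = 14 \cdot 6 \left(- \frac{22}{3}\right) = 84 \left(- \frac{22}{3}\right) = -616$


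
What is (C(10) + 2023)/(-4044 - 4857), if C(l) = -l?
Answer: -671/2967 ≈ -0.22615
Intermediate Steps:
(C(10) + 2023)/(-4044 - 4857) = (-1*10 + 2023)/(-4044 - 4857) = (-10 + 2023)/(-8901) = 2013*(-1/8901) = -671/2967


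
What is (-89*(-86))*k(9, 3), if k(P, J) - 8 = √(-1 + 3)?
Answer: 61232 + 7654*√2 ≈ 72056.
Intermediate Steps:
k(P, J) = 8 + √2 (k(P, J) = 8 + √(-1 + 3) = 8 + √2)
(-89*(-86))*k(9, 3) = (-89*(-86))*(8 + √2) = 7654*(8 + √2) = 61232 + 7654*√2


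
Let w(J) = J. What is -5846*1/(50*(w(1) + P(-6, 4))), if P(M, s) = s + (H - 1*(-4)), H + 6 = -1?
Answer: -2923/50 ≈ -58.460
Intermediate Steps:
H = -7 (H = -6 - 1 = -7)
P(M, s) = -3 + s (P(M, s) = s + (-7 - 1*(-4)) = s + (-7 + 4) = s - 3 = -3 + s)
-5846*1/(50*(w(1) + P(-6, 4))) = -5846*1/(50*(1 + (-3 + 4))) = -5846*1/(50*(1 + 1)) = -5846/(50*2) = -5846/100 = -5846*1/100 = -2923/50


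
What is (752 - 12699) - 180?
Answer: -12127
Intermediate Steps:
(752 - 12699) - 180 = -11947 - 180 = -12127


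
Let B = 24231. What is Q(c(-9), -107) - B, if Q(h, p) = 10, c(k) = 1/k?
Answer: -24221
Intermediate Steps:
Q(c(-9), -107) - B = 10 - 1*24231 = 10 - 24231 = -24221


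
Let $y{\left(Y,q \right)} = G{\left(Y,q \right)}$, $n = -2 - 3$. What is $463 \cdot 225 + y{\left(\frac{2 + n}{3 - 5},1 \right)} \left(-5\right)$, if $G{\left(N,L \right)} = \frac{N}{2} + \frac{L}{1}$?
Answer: $\frac{416665}{4} \approx 1.0417 \cdot 10^{5}$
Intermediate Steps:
$n = -5$
$G{\left(N,L \right)} = L + \frac{N}{2}$ ($G{\left(N,L \right)} = N \frac{1}{2} + L 1 = \frac{N}{2} + L = L + \frac{N}{2}$)
$y{\left(Y,q \right)} = q + \frac{Y}{2}$
$463 \cdot 225 + y{\left(\frac{2 + n}{3 - 5},1 \right)} \left(-5\right) = 463 \cdot 225 + \left(1 + \frac{\left(2 - 5\right) \frac{1}{3 - 5}}{2}\right) \left(-5\right) = 104175 + \left(1 + \frac{\left(-3\right) \frac{1}{-2}}{2}\right) \left(-5\right) = 104175 + \left(1 + \frac{\left(-3\right) \left(- \frac{1}{2}\right)}{2}\right) \left(-5\right) = 104175 + \left(1 + \frac{1}{2} \cdot \frac{3}{2}\right) \left(-5\right) = 104175 + \left(1 + \frac{3}{4}\right) \left(-5\right) = 104175 + \frac{7}{4} \left(-5\right) = 104175 - \frac{35}{4} = \frac{416665}{4}$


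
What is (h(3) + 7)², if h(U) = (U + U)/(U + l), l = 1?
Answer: 289/4 ≈ 72.250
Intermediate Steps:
h(U) = 2*U/(1 + U) (h(U) = (U + U)/(U + 1) = (2*U)/(1 + U) = 2*U/(1 + U))
(h(3) + 7)² = (2*3/(1 + 3) + 7)² = (2*3/4 + 7)² = (2*3*(¼) + 7)² = (3/2 + 7)² = (17/2)² = 289/4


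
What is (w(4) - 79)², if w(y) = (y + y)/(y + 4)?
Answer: 6084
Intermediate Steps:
w(y) = 2*y/(4 + y) (w(y) = (2*y)/(4 + y) = 2*y/(4 + y))
(w(4) - 79)² = (2*4/(4 + 4) - 79)² = (2*4/8 - 79)² = (2*4*(⅛) - 79)² = (1 - 79)² = (-78)² = 6084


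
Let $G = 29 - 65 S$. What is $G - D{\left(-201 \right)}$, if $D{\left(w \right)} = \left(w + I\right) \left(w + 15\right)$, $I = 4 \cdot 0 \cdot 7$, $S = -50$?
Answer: $-34107$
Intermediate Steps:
$I = 0$ ($I = 0 \cdot 7 = 0$)
$D{\left(w \right)} = w \left(15 + w\right)$ ($D{\left(w \right)} = \left(w + 0\right) \left(w + 15\right) = w \left(15 + w\right)$)
$G = 3279$ ($G = 29 - -3250 = 29 + 3250 = 3279$)
$G - D{\left(-201 \right)} = 3279 - - 201 \left(15 - 201\right) = 3279 - \left(-201\right) \left(-186\right) = 3279 - 37386 = -34107$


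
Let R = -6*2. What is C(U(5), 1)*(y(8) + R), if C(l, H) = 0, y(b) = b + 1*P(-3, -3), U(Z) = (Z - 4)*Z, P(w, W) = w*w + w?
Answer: 0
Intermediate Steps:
P(w, W) = w + w² (P(w, W) = w² + w = w + w²)
U(Z) = Z*(-4 + Z) (U(Z) = (-4 + Z)*Z = Z*(-4 + Z))
y(b) = 6 + b (y(b) = b + 1*(-3*(1 - 3)) = b + 1*(-3*(-2)) = b + 1*6 = b + 6 = 6 + b)
R = -12
C(U(5), 1)*(y(8) + R) = 0*((6 + 8) - 12) = 0*(14 - 12) = 0*2 = 0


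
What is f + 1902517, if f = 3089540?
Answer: 4992057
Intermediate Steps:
f + 1902517 = 3089540 + 1902517 = 4992057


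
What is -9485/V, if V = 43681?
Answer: -9485/43681 ≈ -0.21714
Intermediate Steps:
-9485/V = -9485/43681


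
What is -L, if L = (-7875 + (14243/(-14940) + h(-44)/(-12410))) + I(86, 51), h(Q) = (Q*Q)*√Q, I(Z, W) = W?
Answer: 116904803/14940 + 1936*I*√11/6205 ≈ 7825.0 + 1.0348*I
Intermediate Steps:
h(Q) = Q^(5/2) (h(Q) = Q²*√Q = Q^(5/2))
L = -116904803/14940 - 1936*I*√11/6205 (L = (-7875 + (14243/(-14940) + (-44)^(5/2)/(-12410))) + 51 = (-7875 + (14243*(-1/14940) + (3872*I*√11)*(-1/12410))) + 51 = (-7875 + (-14243/14940 - 1936*I*√11/6205)) + 51 = (-117666743/14940 - 1936*I*√11/6205) + 51 = -116904803/14940 - 1936*I*√11/6205 ≈ -7825.0 - 1.0348*I)
-L = -(-116904803/14940 - 1936*I*√11/6205) = 116904803/14940 + 1936*I*√11/6205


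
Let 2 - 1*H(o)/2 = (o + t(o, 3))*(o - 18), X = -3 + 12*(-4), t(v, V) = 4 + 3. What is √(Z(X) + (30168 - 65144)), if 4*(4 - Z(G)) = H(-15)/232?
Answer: I*√470575634/116 ≈ 187.01*I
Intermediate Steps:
t(v, V) = 7
X = -51 (X = -3 - 48 = -51)
H(o) = 4 - 2*(-18 + o)*(7 + o) (H(o) = 4 - 2*(o + 7)*(o - 18) = 4 - 2*(7 + o)*(-18 + o) = 4 - 2*(-18 + o)*(7 + o))
Z(G) = 1059/232 (Z(G) = 4 - (256 - 2*(-15)² + 22*(-15))/(4*232) = 4 - (256 - 2*225 - 330)/(4*232) = 4 - (256 - 450 - 330)/(4*232) = 4 - (-131)/232 = 4 - ¼*(-131/58) = 4 + 131/232 = 1059/232)
√(Z(X) + (30168 - 65144)) = √(1059/232 + (30168 - 65144)) = √(1059/232 - 34976) = √(-8113373/232) = I*√470575634/116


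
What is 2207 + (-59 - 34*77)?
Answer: -470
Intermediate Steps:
2207 + (-59 - 34*77) = 2207 + (-59 - 2618) = 2207 - 2677 = -470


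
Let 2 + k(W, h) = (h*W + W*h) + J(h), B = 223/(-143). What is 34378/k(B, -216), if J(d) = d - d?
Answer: 2458027/48025 ≈ 51.182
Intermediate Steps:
J(d) = 0
B = -223/143 (B = 223*(-1/143) = -223/143 ≈ -1.5594)
k(W, h) = -2 + 2*W*h (k(W, h) = -2 + ((h*W + W*h) + 0) = -2 + ((W*h + W*h) + 0) = -2 + (2*W*h + 0) = -2 + 2*W*h)
34378/k(B, -216) = 34378/(-2 + 2*(-223/143)*(-216)) = 34378/(-2 + 96336/143) = 34378/(96050/143) = 34378*(143/96050) = 2458027/48025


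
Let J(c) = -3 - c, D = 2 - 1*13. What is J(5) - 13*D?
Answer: 135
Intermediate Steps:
D = -11 (D = 2 - 13 = -11)
J(5) - 13*D = (-3 - 1*5) - 13*(-11) = (-3 - 5) + 143 = -8 + 143 = 135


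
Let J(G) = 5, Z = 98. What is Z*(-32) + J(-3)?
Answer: -3131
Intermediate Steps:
Z*(-32) + J(-3) = 98*(-32) + 5 = -3136 + 5 = -3131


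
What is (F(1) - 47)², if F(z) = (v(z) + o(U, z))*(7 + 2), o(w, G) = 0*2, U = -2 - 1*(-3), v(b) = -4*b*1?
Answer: 6889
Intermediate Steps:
v(b) = -4*b
U = 1 (U = -2 + 3 = 1)
o(w, G) = 0
F(z) = -36*z (F(z) = (-4*z + 0)*(7 + 2) = -4*z*9 = -36*z)
(F(1) - 47)² = (-36*1 - 47)² = (-36 - 47)² = (-83)² = 6889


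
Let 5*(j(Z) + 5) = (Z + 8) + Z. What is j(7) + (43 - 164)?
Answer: -608/5 ≈ -121.60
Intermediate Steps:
j(Z) = -17/5 + 2*Z/5 (j(Z) = -5 + ((Z + 8) + Z)/5 = -5 + ((8 + Z) + Z)/5 = -5 + (8 + 2*Z)/5 = -5 + (8/5 + 2*Z/5) = -17/5 + 2*Z/5)
j(7) + (43 - 164) = (-17/5 + (⅖)*7) + (43 - 164) = (-17/5 + 14/5) - 121 = -⅗ - 121 = -608/5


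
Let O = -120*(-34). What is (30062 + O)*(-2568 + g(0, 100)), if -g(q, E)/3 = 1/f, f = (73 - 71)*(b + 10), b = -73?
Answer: -1841192705/21 ≈ -8.7676e+7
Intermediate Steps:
O = 4080
f = -126 (f = (73 - 71)*(-73 + 10) = 2*(-63) = -126)
g(q, E) = 1/42 (g(q, E) = -3/(-126) = -3*(-1/126) = 1/42)
(30062 + O)*(-2568 + g(0, 100)) = (30062 + 4080)*(-2568 + 1/42) = 34142*(-107855/42) = -1841192705/21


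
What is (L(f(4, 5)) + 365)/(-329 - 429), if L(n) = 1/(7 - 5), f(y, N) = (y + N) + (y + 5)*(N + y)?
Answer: -731/1516 ≈ -0.48219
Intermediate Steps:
f(y, N) = N + y + (5 + y)*(N + y) (f(y, N) = (N + y) + (5 + y)*(N + y) = N + y + (5 + y)*(N + y))
L(n) = 1/2
(L(f(4, 5)) + 365)/(-329 - 429) = (1/2 + 365)/(-329 - 429) = (731/2)/(-758) = (731/2)*(-1/758) = -731/1516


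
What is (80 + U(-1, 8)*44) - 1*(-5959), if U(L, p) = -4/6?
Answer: 18029/3 ≈ 6009.7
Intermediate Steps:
U(L, p) = -2/3 (U(L, p) = -4*1/6 = -2/3)
(80 + U(-1, 8)*44) - 1*(-5959) = (80 - 2/3*44) - 1*(-5959) = (80 - 88/3) + 5959 = 152/3 + 5959 = 18029/3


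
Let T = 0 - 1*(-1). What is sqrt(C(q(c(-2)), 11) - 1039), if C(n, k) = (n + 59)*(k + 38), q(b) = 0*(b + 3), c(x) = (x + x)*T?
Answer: 2*sqrt(463) ≈ 43.035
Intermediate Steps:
T = 1 (T = 0 + 1 = 1)
c(x) = 2*x (c(x) = (x + x)*1 = (2*x)*1 = 2*x)
q(b) = 0 (q(b) = 0*(3 + b) = 0)
C(n, k) = (38 + k)*(59 + n) (C(n, k) = (59 + n)*(38 + k) = (38 + k)*(59 + n))
sqrt(C(q(c(-2)), 11) - 1039) = sqrt((2242 + 38*0 + 59*11 + 11*0) - 1039) = sqrt((2242 + 0 + 649 + 0) - 1039) = sqrt(2891 - 1039) = sqrt(1852) = 2*sqrt(463)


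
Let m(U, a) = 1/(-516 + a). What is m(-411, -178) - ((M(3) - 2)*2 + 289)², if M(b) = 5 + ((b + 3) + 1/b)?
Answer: -591238735/6246 ≈ -94659.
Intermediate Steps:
M(b) = 8 + b + 1/b (M(b) = 5 + ((3 + b) + 1/b) = 5 + (3 + b + 1/b) = 8 + b + 1/b)
m(-411, -178) - ((M(3) - 2)*2 + 289)² = 1/(-516 - 178) - (((8 + 3 + 1/3) - 2)*2 + 289)² = 1/(-694) - (((8 + 3 + ⅓) - 2)*2 + 289)² = -1/694 - ((34/3 - 2)*2 + 289)² = -1/694 - ((28/3)*2 + 289)² = -1/694 - (56/3 + 289)² = -1/694 - (923/3)² = -1/694 - 1*851929/9 = -1/694 - 851929/9 = -591238735/6246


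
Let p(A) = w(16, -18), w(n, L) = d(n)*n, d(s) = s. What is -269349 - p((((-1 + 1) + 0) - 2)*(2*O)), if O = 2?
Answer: -269605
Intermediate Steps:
w(n, L) = n² (w(n, L) = n*n = n²)
p(A) = 256 (p(A) = 16² = 256)
-269349 - p((((-1 + 1) + 0) - 2)*(2*O)) = -269349 - 1*256 = -269349 - 256 = -269605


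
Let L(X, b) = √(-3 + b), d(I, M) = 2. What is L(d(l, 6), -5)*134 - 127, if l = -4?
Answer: -127 + 268*I*√2 ≈ -127.0 + 379.01*I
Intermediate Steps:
L(d(l, 6), -5)*134 - 127 = √(-3 - 5)*134 - 127 = √(-8)*134 - 127 = (2*I*√2)*134 - 127 = 268*I*√2 - 127 = -127 + 268*I*√2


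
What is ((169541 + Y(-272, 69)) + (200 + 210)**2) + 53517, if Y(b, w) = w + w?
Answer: 391296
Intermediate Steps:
Y(b, w) = 2*w
((169541 + Y(-272, 69)) + (200 + 210)**2) + 53517 = ((169541 + 2*69) + (200 + 210)**2) + 53517 = ((169541 + 138) + 410**2) + 53517 = (169679 + 168100) + 53517 = 337779 + 53517 = 391296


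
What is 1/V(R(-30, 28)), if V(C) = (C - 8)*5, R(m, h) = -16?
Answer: -1/120 ≈ -0.0083333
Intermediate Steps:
V(C) = -40 + 5*C (V(C) = (-8 + C)*5 = -40 + 5*C)
1/V(R(-30, 28)) = 1/(-40 + 5*(-16)) = 1/(-40 - 80) = 1/(-120) = -1/120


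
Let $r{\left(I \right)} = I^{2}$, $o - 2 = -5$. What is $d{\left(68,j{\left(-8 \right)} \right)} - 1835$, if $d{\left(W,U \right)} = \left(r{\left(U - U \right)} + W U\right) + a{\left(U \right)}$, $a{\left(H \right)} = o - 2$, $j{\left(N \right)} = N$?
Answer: $-2384$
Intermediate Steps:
$o = -3$ ($o = 2 - 5 = -3$)
$a{\left(H \right)} = -5$ ($a{\left(H \right)} = -3 - 2 = -5$)
$d{\left(W,U \right)} = -5 + U W$ ($d{\left(W,U \right)} = \left(\left(U - U\right)^{2} + W U\right) - 5 = \left(0^{2} + U W\right) - 5 = \left(0 + U W\right) - 5 = U W - 5 = -5 + U W$)
$d{\left(68,j{\left(-8 \right)} \right)} - 1835 = \left(-5 - 544\right) - 1835 = -549 - 1835 = -2384$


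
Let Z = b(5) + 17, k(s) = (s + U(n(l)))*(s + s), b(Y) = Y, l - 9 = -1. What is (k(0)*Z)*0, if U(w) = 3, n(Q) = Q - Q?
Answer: 0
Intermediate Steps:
l = 8 (l = 9 - 1 = 8)
n(Q) = 0
k(s) = 2*s*(3 + s) (k(s) = (s + 3)*(s + s) = (3 + s)*(2*s) = 2*s*(3 + s))
Z = 22 (Z = 5 + 17 = 22)
(k(0)*Z)*0 = ((2*0*(3 + 0))*22)*0 = ((2*0*3)*22)*0 = (0*22)*0 = 0*0 = 0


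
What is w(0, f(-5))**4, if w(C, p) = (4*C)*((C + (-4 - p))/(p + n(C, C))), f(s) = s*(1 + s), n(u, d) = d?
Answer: 0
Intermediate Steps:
w(C, p) = 4*C*(-4 + C - p)/(C + p) (w(C, p) = (4*C)*((C + (-4 - p))/(p + C)) = (4*C)*((-4 + C - p)/(C + p)) = 4*C*(-4 + C - p)/(C + p))
w(0, f(-5))**4 = (4*0*(-4 + 0 - (-5)*(1 - 5))/(0 - 5*(1 - 5)))**4 = (4*0*(-4 + 0 - (-5)*(-4))/(0 - 5*(-4)))**4 = (4*0*(-4 + 0 - 1*20)/(0 + 20))**4 = (4*0*(-4 + 0 - 20)/20)**4 = (4*0*(1/20)*(-24))**4 = 0**4 = 0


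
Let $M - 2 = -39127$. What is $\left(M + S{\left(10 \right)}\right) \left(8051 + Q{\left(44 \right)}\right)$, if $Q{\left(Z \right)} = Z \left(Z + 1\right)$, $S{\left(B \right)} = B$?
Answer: $-392362565$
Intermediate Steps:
$M = -39125$ ($M = 2 - 39127 = -39125$)
$Q{\left(Z \right)} = Z \left(1 + Z\right)$
$\left(M + S{\left(10 \right)}\right) \left(8051 + Q{\left(44 \right)}\right) = \left(-39125 + 10\right) \left(8051 + 44 \left(1 + 44\right)\right) = - 39115 \left(8051 + 44 \cdot 45\right) = - 39115 \left(8051 + 1980\right) = \left(-39115\right) 10031 = -392362565$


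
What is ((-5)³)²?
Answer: 15625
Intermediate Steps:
((-5)³)² = (-125)² = 15625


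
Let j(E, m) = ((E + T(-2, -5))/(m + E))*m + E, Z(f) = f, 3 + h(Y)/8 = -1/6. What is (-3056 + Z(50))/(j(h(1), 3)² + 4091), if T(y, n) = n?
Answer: -60722703/91769510 ≈ -0.66169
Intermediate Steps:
h(Y) = -76/3 (h(Y) = -24 + 8*(-1/6) = -24 + 8*(-1*⅙) = -24 + 8*(-⅙) = -24 - 4/3 = -76/3)
j(E, m) = E + m*(-5 + E)/(E + m) (j(E, m) = ((E - 5)/(m + E))*m + E = ((-5 + E)/(E + m))*m + E = m*(-5 + E)/(E + m) + E = E + m*(-5 + E)/(E + m))
(-3056 + Z(50))/(j(h(1), 3)² + 4091) = (-3056 + 50)/((((-76/3)² - 5*3 + 2*(-76/3)*3)/(-76/3 + 3))² + 4091) = -3006/(((5776/9 - 15 - 152)/(-67/3))² + 4091) = -3006/((-3/67*4273/9)² + 4091) = -3006/((-4273/201)² + 4091) = -3006/(18258529/40401 + 4091) = -3006/183539020/40401 = -3006*40401/183539020 = -60722703/91769510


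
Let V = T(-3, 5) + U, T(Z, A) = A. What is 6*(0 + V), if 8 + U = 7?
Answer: 24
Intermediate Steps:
U = -1 (U = -8 + 7 = -1)
V = 4 (V = 5 - 1 = 4)
6*(0 + V) = 6*(0 + 4) = 6*4 = 24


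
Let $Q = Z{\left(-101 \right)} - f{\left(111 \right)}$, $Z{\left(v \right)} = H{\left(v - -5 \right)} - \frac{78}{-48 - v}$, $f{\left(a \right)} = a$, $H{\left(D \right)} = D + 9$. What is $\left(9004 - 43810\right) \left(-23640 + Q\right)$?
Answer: $\frac{43977102552}{53} \approx 8.2976 \cdot 10^{8}$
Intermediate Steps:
$H{\left(D \right)} = 9 + D$
$Z{\left(v \right)} = 14 + v - \frac{78}{-48 - v}$ ($Z{\left(v \right)} = \left(9 + \left(v - -5\right)\right) - \frac{78}{-48 - v} = \left(9 + \left(v + 5\right)\right) - \frac{78}{-48 - v} = \left(9 + \left(5 + v\right)\right) - \frac{78}{-48 - v} = \left(14 + v\right) - \frac{78}{-48 - v} = 14 + v - \frac{78}{-48 - v}$)
$Q = - \frac{10572}{53}$ ($Q = \frac{750 + \left(-101\right)^{2} + 62 \left(-101\right)}{48 - 101} - 111 = \frac{750 + 10201 - 6262}{-53} - 111 = \left(- \frac{1}{53}\right) 4689 - 111 = - \frac{4689}{53} - 111 = - \frac{10572}{53} \approx -199.47$)
$\left(9004 - 43810\right) \left(-23640 + Q\right) = \left(9004 - 43810\right) \left(-23640 - \frac{10572}{53}\right) = \left(-34806\right) \left(- \frac{1263492}{53}\right) = \frac{43977102552}{53}$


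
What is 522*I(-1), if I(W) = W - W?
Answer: 0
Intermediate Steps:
I(W) = 0
522*I(-1) = 522*0 = 0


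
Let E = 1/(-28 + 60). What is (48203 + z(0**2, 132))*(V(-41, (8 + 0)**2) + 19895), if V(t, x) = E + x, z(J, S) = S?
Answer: 30871032815/32 ≈ 9.6472e+8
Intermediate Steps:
E = 1/32 ≈ 0.031250
V(t, x) = 1/32 + x
(48203 + z(0**2, 132))*(V(-41, (8 + 0)**2) + 19895) = (48203 + 132)*((1/32 + (8 + 0)**2) + 19895) = 48335*((1/32 + 8**2) + 19895) = 48335*((1/32 + 64) + 19895) = 48335*(2049/32 + 19895) = 48335*(638689/32) = 30871032815/32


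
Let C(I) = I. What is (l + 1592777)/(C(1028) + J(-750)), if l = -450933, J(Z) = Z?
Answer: 570922/139 ≈ 4107.4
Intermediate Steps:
(l + 1592777)/(C(1028) + J(-750)) = (-450933 + 1592777)/(1028 - 750) = 1141844/278 = 1141844*(1/278) = 570922/139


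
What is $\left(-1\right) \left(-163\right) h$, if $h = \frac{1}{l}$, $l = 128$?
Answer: $\frac{163}{128} \approx 1.2734$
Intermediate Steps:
$h = \frac{1}{128} \approx 0.0078125$
$\left(-1\right) \left(-163\right) h = \left(-1\right) \left(-163\right) \frac{1}{128} = 163 \cdot \frac{1}{128} = \frac{163}{128}$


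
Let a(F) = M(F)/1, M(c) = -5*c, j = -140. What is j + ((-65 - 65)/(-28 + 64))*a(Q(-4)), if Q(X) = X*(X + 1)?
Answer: 230/3 ≈ 76.667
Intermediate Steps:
Q(X) = X*(1 + X)
a(F) = -5*F (a(F) = -5*F/1 = -5*F*1 = -5*F)
j + ((-65 - 65)/(-28 + 64))*a(Q(-4)) = -140 + ((-65 - 65)/(-28 + 64))*(-(-20)*(1 - 4)) = -140 + (-130/36)*(-(-20)*(-3)) = -140 + (-130*1/36)*(-5*12) = -140 - 65/18*(-60) = -140 + 650/3 = 230/3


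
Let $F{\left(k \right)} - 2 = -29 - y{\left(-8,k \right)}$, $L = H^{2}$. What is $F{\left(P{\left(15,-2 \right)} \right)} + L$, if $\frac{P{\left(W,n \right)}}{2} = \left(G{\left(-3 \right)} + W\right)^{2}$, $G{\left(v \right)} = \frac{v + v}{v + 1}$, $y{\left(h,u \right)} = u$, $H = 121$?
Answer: $13966$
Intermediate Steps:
$G{\left(v \right)} = \frac{2 v}{1 + v}$
$P{\left(W,n \right)} = 2 \left(3 + W\right)^{2}$ ($P{\left(W,n \right)} = 2 \left(2 \left(-3\right) \frac{1}{1 - 3} + W\right)^{2} = 2 \left(2 \left(-3\right) \frac{1}{-2} + W\right)^{2} = 2 \left(2 \left(-3\right) \left(- \frac{1}{2}\right) + W\right)^{2} = 2 \left(3 + W\right)^{2}$)
$L = 14641$ ($L = 121^{2} = 14641$)
$F{\left(k \right)} = -27 - k$ ($F{\left(k \right)} = 2 - \left(29 + k\right) = -27 - k$)
$F{\left(P{\left(15,-2 \right)} \right)} + L = \left(-27 - 2 \left(3 + 15\right)^{2}\right) + 14641 = \left(-27 - 2 \cdot 18^{2}\right) + 14641 = \left(-27 - 2 \cdot 324\right) + 14641 = \left(-27 - 648\right) + 14641 = -675 + 14641 = 13966$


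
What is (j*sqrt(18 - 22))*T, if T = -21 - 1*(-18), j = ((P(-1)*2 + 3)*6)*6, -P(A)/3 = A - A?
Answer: -648*I ≈ -648.0*I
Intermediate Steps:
P(A) = 0 (P(A) = -3*(A - A) = -3*0 = 0)
j = 108 (j = ((0*2 + 3)*6)*6 = ((0 + 3)*6)*6 = (3*6)*6 = 18*6 = 108)
T = -3 (T = -21 + 18 = -3)
(j*sqrt(18 - 22))*T = (108*sqrt(18 - 22))*(-3) = (108*sqrt(-4))*(-3) = (108*(2*I))*(-3) = (216*I)*(-3) = -648*I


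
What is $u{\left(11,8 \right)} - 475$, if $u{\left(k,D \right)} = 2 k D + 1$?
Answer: $-298$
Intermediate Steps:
$u{\left(k,D \right)} = 1 + 2 D k$ ($u{\left(k,D \right)} = 2 D k + 1 = 1 + 2 D k$)
$u{\left(11,8 \right)} - 475 = \left(1 + 2 \cdot 8 \cdot 11\right) - 475 = \left(1 + 176\right) - 475 = 177 - 475 = -298$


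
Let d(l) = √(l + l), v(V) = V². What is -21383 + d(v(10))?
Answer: -21383 + 10*√2 ≈ -21369.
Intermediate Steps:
d(l) = √2*√l (d(l) = √(2*l) = √2*√l)
-21383 + d(v(10)) = -21383 + √2*√(10²) = -21383 + √2*√100 = -21383 + √2*10 = -21383 + 10*√2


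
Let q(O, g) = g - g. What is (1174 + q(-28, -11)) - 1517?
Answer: -343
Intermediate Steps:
q(O, g) = 0
(1174 + q(-28, -11)) - 1517 = (1174 + 0) - 1517 = 1174 - 1517 = -343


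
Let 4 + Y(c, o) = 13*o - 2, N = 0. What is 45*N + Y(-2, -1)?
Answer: -19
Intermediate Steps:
Y(c, o) = -6 + 13*o (Y(c, o) = -4 + (13*o - 2) = -4 + (-2 + 13*o) = -6 + 13*o)
45*N + Y(-2, -1) = 45*0 + (-6 + 13*(-1)) = 0 + (-6 - 13) = 0 - 19 = -19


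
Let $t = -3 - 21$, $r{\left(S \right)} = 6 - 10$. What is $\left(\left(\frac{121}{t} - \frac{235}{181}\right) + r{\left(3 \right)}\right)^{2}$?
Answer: $\frac{2017536889}{18870336} \approx 106.92$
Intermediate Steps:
$r{\left(S \right)} = -4$
$t = -24$ ($t = -3 - 21 = -24$)
$\left(\left(\frac{121}{t} - \frac{235}{181}\right) + r{\left(3 \right)}\right)^{2} = \left(\left(\frac{121}{-24} - \frac{235}{181}\right) - 4\right)^{2} = \left(\left(121 \left(- \frac{1}{24}\right) - \frac{235}{181}\right) - 4\right)^{2} = \left(\left(- \frac{121}{24} - \frac{235}{181}\right) - 4\right)^{2} = \left(- \frac{27541}{4344} - 4\right)^{2} = \left(- \frac{44917}{4344}\right)^{2} = \frac{2017536889}{18870336}$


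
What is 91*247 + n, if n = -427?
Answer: 22050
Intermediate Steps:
91*247 + n = 91*247 - 427 = 22477 - 427 = 22050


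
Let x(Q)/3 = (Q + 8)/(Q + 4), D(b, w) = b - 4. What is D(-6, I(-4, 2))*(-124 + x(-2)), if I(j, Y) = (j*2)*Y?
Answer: 1150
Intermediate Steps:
I(j, Y) = 2*Y*j (I(j, Y) = (2*j)*Y = 2*Y*j)
D(b, w) = -4 + b
x(Q) = 3*(8 + Q)/(4 + Q) (x(Q) = 3*((Q + 8)/(Q + 4)) = 3*((8 + Q)/(4 + Q)) = 3*(8 + Q)/(4 + Q))
D(-6, I(-4, 2))*(-124 + x(-2)) = (-4 - 6)*(-124 + 3*(8 - 2)/(4 - 2)) = -10*(-124 + 3*6/2) = -10*(-124 + 3*(½)*6) = -10*(-124 + 9) = -10*(-115) = 1150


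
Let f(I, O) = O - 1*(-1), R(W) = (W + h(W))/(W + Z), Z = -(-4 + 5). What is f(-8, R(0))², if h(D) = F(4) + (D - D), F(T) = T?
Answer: 9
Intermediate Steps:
Z = -1 (Z = -1*1 = -1)
h(D) = 4 (h(D) = 4 + (D - D) = 4 + 0 = 4)
R(W) = (4 + W)/(-1 + W) (R(W) = (W + 4)/(W - 1) = (4 + W)/(-1 + W))
f(I, O) = 1 + O (f(I, O) = O + 1 = 1 + O)
f(-8, R(0))² = (1 + (4 + 0)/(-1 + 0))² = (1 + 4/(-1))² = (1 - 1*4)² = (1 - 4)² = (-3)² = 9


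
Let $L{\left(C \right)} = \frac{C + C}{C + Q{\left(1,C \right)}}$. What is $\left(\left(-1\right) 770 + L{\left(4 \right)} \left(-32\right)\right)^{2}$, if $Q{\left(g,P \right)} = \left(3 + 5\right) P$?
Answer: $\frac{48916036}{81} \approx 6.039 \cdot 10^{5}$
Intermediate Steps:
$Q{\left(g,P \right)} = 8 P$
$L{\left(C \right)} = \frac{2}{9}$ ($L{\left(C \right)} = \frac{C + C}{C + 8 C} = \frac{2 C}{9 C} = 2 C \frac{1}{9 C} = \frac{2}{9}$)
$\left(\left(-1\right) 770 + L{\left(4 \right)} \left(-32\right)\right)^{2} = \left(\left(-1\right) 770 + \frac{2}{9} \left(-32\right)\right)^{2} = \left(-770 - \frac{64}{9}\right)^{2} = \left(- \frac{6994}{9}\right)^{2} = \frac{48916036}{81}$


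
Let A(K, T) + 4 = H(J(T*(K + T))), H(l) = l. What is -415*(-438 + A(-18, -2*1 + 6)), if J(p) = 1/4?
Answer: 733305/4 ≈ 1.8333e+5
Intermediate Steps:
J(p) = ¼
A(K, T) = -15/4 (A(K, T) = -4 + ¼ = -15/4)
-415*(-438 + A(-18, -2*1 + 6)) = -415*(-438 - 15/4) = -415*(-1767/4) = 733305/4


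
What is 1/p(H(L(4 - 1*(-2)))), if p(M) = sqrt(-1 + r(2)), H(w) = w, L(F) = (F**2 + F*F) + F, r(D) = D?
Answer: 1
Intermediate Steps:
L(F) = F + 2*F**2 (L(F) = (F**2 + F**2) + F = 2*F**2 + F = F + 2*F**2)
p(M) = 1 (p(M) = sqrt(-1 + 2) = sqrt(1) = 1)
1/p(H(L(4 - 1*(-2)))) = 1/1 = 1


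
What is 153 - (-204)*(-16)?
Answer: -3111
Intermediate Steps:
153 - (-204)*(-16) = 153 - 51*64 = 153 - 3264 = -3111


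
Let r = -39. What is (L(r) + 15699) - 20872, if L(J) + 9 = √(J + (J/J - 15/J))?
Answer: -5182 + I*√6357/13 ≈ -5182.0 + 6.1331*I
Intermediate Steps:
L(J) = -9 + √(1 + J - 15/J) (L(J) = -9 + √(J + (J/J - 15/J)) = -9 + √(J + (1 - 15/J)) = -9 + √(1 + J - 15/J))
(L(r) + 15699) - 20872 = ((-9 + √(1 - 39 - 15/(-39))) + 15699) - 20872 = ((-9 + √(1 - 39 - 15*(-1/39))) + 15699) - 20872 = ((-9 + √(1 - 39 + 5/13)) + 15699) - 20872 = ((-9 + √(-489/13)) + 15699) - 20872 = ((-9 + I*√6357/13) + 15699) - 20872 = (15690 + I*√6357/13) - 20872 = -5182 + I*√6357/13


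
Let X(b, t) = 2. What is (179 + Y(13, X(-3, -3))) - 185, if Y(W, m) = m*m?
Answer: -2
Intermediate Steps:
Y(W, m) = m²
(179 + Y(13, X(-3, -3))) - 185 = (179 + 2²) - 185 = (179 + 4) - 185 = 183 - 185 = -2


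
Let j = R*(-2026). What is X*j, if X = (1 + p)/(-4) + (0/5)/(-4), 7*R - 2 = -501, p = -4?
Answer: 1516461/14 ≈ 1.0832e+5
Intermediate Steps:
R = -499/7 (R = 2/7 + (⅐)*(-501) = 2/7 - 501/7 = -499/7 ≈ -71.286)
j = 1010974/7 (j = -499/7*(-2026) = 1010974/7 ≈ 1.4442e+5)
X = ¾ (X = (1 - 4)/(-4) + (0/5)/(-4) = -3*(-¼) + (0*(⅕))*(-¼) = ¾ + 0*(-¼) = ¾ + 0 = ¾ ≈ 0.75000)
X*j = (¾)*(1010974/7) = 1516461/14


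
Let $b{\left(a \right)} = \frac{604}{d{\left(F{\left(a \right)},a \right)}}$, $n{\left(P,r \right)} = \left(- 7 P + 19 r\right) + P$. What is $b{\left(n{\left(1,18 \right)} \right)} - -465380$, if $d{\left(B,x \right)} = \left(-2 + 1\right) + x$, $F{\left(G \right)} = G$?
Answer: $\frac{155902904}{335} \approx 4.6538 \cdot 10^{5}$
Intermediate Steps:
$d{\left(B,x \right)} = -1 + x$
$n{\left(P,r \right)} = - 6 P + 19 r$
$b{\left(a \right)} = \frac{604}{-1 + a}$
$b{\left(n{\left(1,18 \right)} \right)} - -465380 = \frac{604}{-1 + \left(\left(-6\right) 1 + 19 \cdot 18\right)} - -465380 = \frac{604}{-1 + \left(-6 + 342\right)} + 465380 = \frac{604}{-1 + 336} + 465380 = \frac{604}{335} + 465380 = \frac{155902904}{335}$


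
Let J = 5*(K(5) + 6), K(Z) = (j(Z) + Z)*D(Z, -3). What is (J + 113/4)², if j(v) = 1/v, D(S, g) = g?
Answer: 6241/16 ≈ 390.06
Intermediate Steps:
j(v) = 1/v
K(Z) = -3*Z - 3/Z (K(Z) = (1/Z + Z)*(-3) = (Z + 1/Z)*(-3) = -3*Z - 3/Z)
J = -48 (J = 5*((-3*5 - 3/5) + 6) = 5*((-15 - 3*⅕) + 6) = 5*((-15 - ⅗) + 6) = 5*(-78/5 + 6) = 5*(-48/5) = -48)
(J + 113/4)² = (-48 + 113/4)² = (-79/4)² = 6241/16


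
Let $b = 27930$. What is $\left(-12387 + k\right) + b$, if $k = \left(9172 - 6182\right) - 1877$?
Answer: $16656$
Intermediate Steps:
$k = 1113$ ($k = 2990 - 1877 = 1113$)
$\left(-12387 + k\right) + b = \left(-12387 + 1113\right) + 27930 = -11274 + 27930 = 16656$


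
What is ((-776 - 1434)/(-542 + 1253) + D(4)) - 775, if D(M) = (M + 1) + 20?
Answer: -535460/711 ≈ -753.11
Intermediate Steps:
D(M) = 21 + M (D(M) = (1 + M) + 20 = 21 + M)
((-776 - 1434)/(-542 + 1253) + D(4)) - 775 = ((-776 - 1434)/(-542 + 1253) + (21 + 4)) - 775 = (-2210/711 + 25) - 775 = 15565/711 - 775 = -535460/711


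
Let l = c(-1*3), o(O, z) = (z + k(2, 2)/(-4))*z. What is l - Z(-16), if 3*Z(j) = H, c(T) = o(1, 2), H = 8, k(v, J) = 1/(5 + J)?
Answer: 53/42 ≈ 1.2619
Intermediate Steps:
o(O, z) = z*(-1/28 + z) (o(O, z) = (z + 1/((5 + 2)*(-4)))*z = (z - ¼/7)*z = (z + (⅐)*(-¼))*z = (z - 1/28)*z = (-1/28 + z)*z = z*(-1/28 + z))
c(T) = 55/14 (c(T) = 2*(-1/28 + 2) = 2*(55/28) = 55/14)
Z(j) = 8/3 (Z(j) = (⅓)*8 = 8/3)
l = 55/14 ≈ 3.9286
l - Z(-16) = 55/14 - 1*8/3 = 55/14 - 8/3 = 53/42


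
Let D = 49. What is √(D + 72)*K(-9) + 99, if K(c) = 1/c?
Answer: 880/9 ≈ 97.778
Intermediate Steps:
√(D + 72)*K(-9) + 99 = √(49 + 72)/(-9) + 99 = √121*(-⅑) + 99 = 11*(-⅑) + 99 = -11/9 + 99 = 880/9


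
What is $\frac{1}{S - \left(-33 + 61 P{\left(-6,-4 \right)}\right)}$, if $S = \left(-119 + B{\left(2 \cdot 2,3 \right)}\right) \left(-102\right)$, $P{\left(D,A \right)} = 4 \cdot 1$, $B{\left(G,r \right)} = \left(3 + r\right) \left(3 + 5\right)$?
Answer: $\frac{1}{7031} \approx 0.00014223$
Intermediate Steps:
$B{\left(G,r \right)} = 24 + 8 r$ ($B{\left(G,r \right)} = \left(3 + r\right) 8 = 24 + 8 r$)
$P{\left(D,A \right)} = 4$
$S = 7242$ ($S = \left(-119 + \left(24 + 8 \cdot 3\right)\right) \left(-102\right) = \left(-119 + \left(24 + 24\right)\right) \left(-102\right) = \left(-119 + 48\right) \left(-102\right) = \left(-71\right) \left(-102\right) = 7242$)
$\frac{1}{S - \left(-33 + 61 P{\left(-6,-4 \right)}\right)} = \frac{1}{7242 + \left(33 - 244\right)} = \frac{1}{7242 - 211} = \frac{1}{7031}$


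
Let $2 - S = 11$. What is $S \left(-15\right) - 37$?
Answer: $98$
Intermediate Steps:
$S = -9$ ($S = 2 - 11 = -9$)
$S \left(-15\right) - 37 = \left(-9\right) \left(-15\right) - 37 = 135 - 37 = 98$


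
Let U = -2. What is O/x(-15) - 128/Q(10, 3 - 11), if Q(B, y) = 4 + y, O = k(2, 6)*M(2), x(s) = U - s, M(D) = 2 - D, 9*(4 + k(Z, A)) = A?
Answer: 32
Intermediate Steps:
k(Z, A) = -4 + A/9
x(s) = -2 - s
O = 0 (O = (-4 + (⅑)*6)*(2 - 1*2) = (-4 + ⅔)*(2 - 2) = -10/3*0 = 0)
O/x(-15) - 128/Q(10, 3 - 11) = 0/(-2 - 1*(-15)) - 128/(4 + (3 - 11)) = 0/(-2 + 15) - 128/(4 - 8) = 0/13 - 128/(-4) = 0*(1/13) - 128*(-¼) = 0 + 32 = 32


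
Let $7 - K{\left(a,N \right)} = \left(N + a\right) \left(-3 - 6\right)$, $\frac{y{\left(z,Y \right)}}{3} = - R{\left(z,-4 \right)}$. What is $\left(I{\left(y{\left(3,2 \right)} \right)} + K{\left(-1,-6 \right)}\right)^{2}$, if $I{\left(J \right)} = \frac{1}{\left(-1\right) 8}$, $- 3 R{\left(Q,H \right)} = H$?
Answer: $\frac{201601}{64} \approx 3150.0$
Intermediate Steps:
$R{\left(Q,H \right)} = - \frac{H}{3}$
$y{\left(z,Y \right)} = -4$ ($y{\left(z,Y \right)} = 3 \left(- \frac{\left(-1\right) \left(-4\right)}{3}\right) = 3 \left(\left(-1\right) \frac{4}{3}\right) = 3 \left(- \frac{4}{3}\right) = -4$)
$I{\left(J \right)} = - \frac{1}{8}$ ($I{\left(J \right)} = \frac{1}{-8} = - \frac{1}{8}$)
$K{\left(a,N \right)} = 7 + 9 N + 9 a$ ($K{\left(a,N \right)} = 7 - \left(N + a\right) \left(-3 - 6\right) = 7 - \left(N + a\right) \left(-9\right) = 7 - \left(- 9 N - 9 a\right) = 7 + \left(9 N + 9 a\right) = 7 + 9 N + 9 a$)
$\left(I{\left(y{\left(3,2 \right)} \right)} + K{\left(-1,-6 \right)}\right)^{2} = \left(- \frac{1}{8} + \left(7 + 9 \left(-6\right) + 9 \left(-1\right)\right)\right)^{2} = \left(- \frac{1}{8} - 56\right)^{2} = \left(- \frac{449}{8}\right)^{2} = \frac{201601}{64}$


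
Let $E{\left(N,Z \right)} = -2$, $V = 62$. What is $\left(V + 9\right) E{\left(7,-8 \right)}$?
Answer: $-142$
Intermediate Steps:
$\left(V + 9\right) E{\left(7,-8 \right)} = \left(62 + 9\right) \left(-2\right) = 71 \left(-2\right) = -142$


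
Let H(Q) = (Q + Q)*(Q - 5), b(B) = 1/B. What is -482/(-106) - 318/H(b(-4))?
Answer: -43257/371 ≈ -116.60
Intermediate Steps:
H(Q) = 2*Q*(-5 + Q) (H(Q) = (2*Q)*(-5 + Q) = 2*Q*(-5 + Q))
-482/(-106) - 318/H(b(-4)) = -482/(-106) - 318*(-2/(-5 + 1/(-4))) = -482*(-1/106) - 318*(-2/(-5 - ¼)) = 241/53 - 318/(2*(-¼)*(-21/4)) = 241/53 - 318/21/8 = 241/53 - 318*8/21 = 241/53 - 848/7 = -43257/371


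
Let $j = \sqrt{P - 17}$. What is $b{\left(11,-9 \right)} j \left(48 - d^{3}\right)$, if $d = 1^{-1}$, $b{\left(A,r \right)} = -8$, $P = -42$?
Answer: $- 376 i \sqrt{59} \approx - 2888.1 i$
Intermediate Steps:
$d = 1$
$j = i \sqrt{59}$ ($j = \sqrt{-42 - 17} = \sqrt{-59} = i \sqrt{59} \approx 7.6811 i$)
$b{\left(11,-9 \right)} j \left(48 - d^{3}\right) = - 8 i \sqrt{59} \left(48 - 1^{3}\right) = - 8 i \sqrt{59} \left(48 - 1\right) = - 8 i \sqrt{59} \cdot 47 = - 376 i \sqrt{59}$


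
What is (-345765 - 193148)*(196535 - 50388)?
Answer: -78760518211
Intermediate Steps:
(-345765 - 193148)*(196535 - 50388) = -538913*146147 = -78760518211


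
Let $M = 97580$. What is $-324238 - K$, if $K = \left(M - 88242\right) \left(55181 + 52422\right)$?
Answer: $-1005121052$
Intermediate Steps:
$K = 1004796814$ ($K = \left(97580 - 88242\right) \left(55181 + 52422\right) = 9338 \cdot 107603 = 1004796814$)
$-324238 - K = -324238 - 1004796814 = -1005121052$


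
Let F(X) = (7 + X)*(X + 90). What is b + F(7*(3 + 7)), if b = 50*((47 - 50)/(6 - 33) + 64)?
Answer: 139730/9 ≈ 15526.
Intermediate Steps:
F(X) = (7 + X)*(90 + X)
b = 28850/9 (b = 50*(-3/(-27) + 64) = 50*(-3*(-1/27) + 64) = 50*(1/9 + 64) = 50*(577/9) = 28850/9 ≈ 3205.6)
b + F(7*(3 + 7)) = 28850/9 + (630 + (7*(3 + 7))**2 + 97*(7*(3 + 7))) = 28850/9 + (630 + (7*10)**2 + 97*(7*10)) = 28850/9 + (630 + 70**2 + 97*70) = 28850/9 + (630 + 4900 + 6790) = 28850/9 + 12320 = 139730/9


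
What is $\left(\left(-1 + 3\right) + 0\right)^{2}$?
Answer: $4$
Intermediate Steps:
$\left(\left(-1 + 3\right) + 0\right)^{2} = \left(2 + 0\right)^{2} = 2^{2} = 4$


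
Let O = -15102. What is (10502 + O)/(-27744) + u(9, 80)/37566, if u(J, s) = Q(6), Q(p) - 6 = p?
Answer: 400779/2412572 ≈ 0.16612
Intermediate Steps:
Q(p) = 6 + p
u(J, s) = 12 (u(J, s) = 6 + 6 = 12)
(10502 + O)/(-27744) + u(9, 80)/37566 = (10502 - 15102)/(-27744) + 12/37566 = -4600*(-1/27744) + 12*(1/37566) = 575/3468 + 2/6261 = 400779/2412572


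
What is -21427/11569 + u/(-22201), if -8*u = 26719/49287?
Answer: -26795232024383/14467473289032 ≈ -1.8521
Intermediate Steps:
u = -3817/56328 (u = -26719/(8*49287) = -1/8*3817/7041 = -3817/56328 ≈ -0.067764)
-21427/11569 + u/(-22201) = -21427/11569 - 3817/56328/(-22201) = -21427*1/11569 - 3817/56328*(-1/22201) = -21427/11569 + 3817/1250537928 = -26795232024383/14467473289032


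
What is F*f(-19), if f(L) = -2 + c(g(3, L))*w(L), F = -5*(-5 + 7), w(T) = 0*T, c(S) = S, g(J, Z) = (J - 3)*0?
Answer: 20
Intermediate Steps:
g(J, Z) = 0 (g(J, Z) = (-3 + J)*0 = 0)
w(T) = 0
F = -10 (F = -5*2 = -10)
f(L) = -2 (f(L) = -2 + 0*0 = -2 + 0 = -2)
F*f(-19) = -10*(-2) = 20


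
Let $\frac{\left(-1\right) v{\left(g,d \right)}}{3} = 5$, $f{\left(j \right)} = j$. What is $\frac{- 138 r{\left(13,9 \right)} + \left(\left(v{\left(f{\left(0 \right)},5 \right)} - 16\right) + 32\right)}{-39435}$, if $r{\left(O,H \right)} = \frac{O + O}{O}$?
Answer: $\frac{5}{717} \approx 0.0069735$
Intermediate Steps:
$v{\left(g,d \right)} = -15$ ($v{\left(g,d \right)} = \left(-3\right) 5 = -15$)
$r{\left(O,H \right)} = 2$ ($r{\left(O,H \right)} = \frac{2 O}{O} = 2$)
$\frac{- 138 r{\left(13,9 \right)} + \left(\left(v{\left(f{\left(0 \right)},5 \right)} - 16\right) + 32\right)}{-39435} = \frac{\left(-138\right) 2 + \left(\left(-15 - 16\right) + 32\right)}{-39435} = \left(-276 + \left(-31 + 32\right)\right) \left(- \frac{1}{39435}\right) = \left(-276 + 1\right) \left(- \frac{1}{39435}\right) = \left(-275\right) \left(- \frac{1}{39435}\right) = \frac{5}{717}$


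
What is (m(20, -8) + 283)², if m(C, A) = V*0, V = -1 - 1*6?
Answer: 80089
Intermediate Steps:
V = -7 (V = -1 - 6 = -7)
m(C, A) = 0 (m(C, A) = -7*0 = 0)
(m(20, -8) + 283)² = (0 + 283)² = 283² = 80089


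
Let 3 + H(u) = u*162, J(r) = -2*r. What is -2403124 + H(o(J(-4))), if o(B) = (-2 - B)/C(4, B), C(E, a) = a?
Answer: -4806659/2 ≈ -2.4033e+6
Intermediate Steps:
o(B) = (-2 - B)/B
H(u) = -3 + 162*u (H(u) = -3 + u*162 = -3 + 162*u)
-2403124 + H(o(J(-4))) = -2403124 + (-3 + 162*((-2 - (-2)*(-4))/((-2*(-4))))) = -2403124 + (-3 + 162*((-2 - 1*8)/8)) = -2403124 + (-3 + 162*((-2 - 8)/8)) = -2403124 + (-3 + 162*((⅛)*(-10))) = -2403124 + (-3 + 162*(-5/4)) = -2403124 + (-3 - 405/2) = -2403124 - 411/2 = -4806659/2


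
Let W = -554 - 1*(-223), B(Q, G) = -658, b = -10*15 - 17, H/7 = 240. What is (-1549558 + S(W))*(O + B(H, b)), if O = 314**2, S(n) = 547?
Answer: -151707039318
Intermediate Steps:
H = 1680 (H = 7*240 = 1680)
b = -167 (b = -150 - 17 = -167)
W = -331 (W = -554 + 223 = -331)
O = 98596
(-1549558 + S(W))*(O + B(H, b)) = (-1549558 + 547)*(98596 - 658) = -1549011*97938 = -151707039318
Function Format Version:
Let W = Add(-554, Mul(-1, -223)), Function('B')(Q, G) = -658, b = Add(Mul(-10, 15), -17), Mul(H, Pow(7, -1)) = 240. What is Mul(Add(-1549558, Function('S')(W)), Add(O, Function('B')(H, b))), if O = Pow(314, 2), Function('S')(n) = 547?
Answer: -151707039318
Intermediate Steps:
H = 1680 (H = Mul(7, 240) = 1680)
b = -167 (b = Add(-150, -17) = -167)
W = -331 (W = Add(-554, 223) = -331)
O = 98596
Mul(Add(-1549558, Function('S')(W)), Add(O, Function('B')(H, b))) = Mul(Add(-1549558, 547), Add(98596, -658)) = Mul(-1549011, 97938) = -151707039318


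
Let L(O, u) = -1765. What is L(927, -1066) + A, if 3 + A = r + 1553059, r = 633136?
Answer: 2184427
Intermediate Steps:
A = 2186192 (A = -3 + (633136 + 1553059) = -3 + 2186195 = 2186192)
L(927, -1066) + A = -1765 + 2186192 = 2184427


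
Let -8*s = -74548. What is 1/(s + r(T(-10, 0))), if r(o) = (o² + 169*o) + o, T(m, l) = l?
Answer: 2/18637 ≈ 0.00010731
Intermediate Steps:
r(o) = o² + 170*o
s = 18637/2 (s = -⅛*(-74548) = 18637/2 ≈ 9318.5)
1/(s + r(T(-10, 0))) = 1/(18637/2 + 0*(170 + 0)) = 1/(18637/2 + 0*170) = 1/(18637/2 + 0) = 1/(18637/2) = 2/18637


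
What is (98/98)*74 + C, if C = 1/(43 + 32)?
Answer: 5551/75 ≈ 74.013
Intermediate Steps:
C = 1/75 ≈ 0.013333
(98/98)*74 + C = (98/98)*74 + 1/75 = (98*(1/98))*74 + 1/75 = 1*74 + 1/75 = 74 + 1/75 = 5551/75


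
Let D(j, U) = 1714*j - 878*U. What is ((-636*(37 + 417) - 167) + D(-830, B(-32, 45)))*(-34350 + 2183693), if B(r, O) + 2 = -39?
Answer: -3601295124819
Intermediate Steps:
B(r, O) = -41 (B(r, O) = -2 - 39 = -41)
D(j, U) = -878*U + 1714*j
((-636*(37 + 417) - 167) + D(-830, B(-32, 45)))*(-34350 + 2183693) = ((-636*(37 + 417) - 167) + (-878*(-41) + 1714*(-830)))*(-34350 + 2183693) = ((-636*454 - 167) + (35998 - 1422620))*2149343 = ((-288744 - 167) - 1386622)*2149343 = (-288911 - 1386622)*2149343 = -1675533*2149343 = -3601295124819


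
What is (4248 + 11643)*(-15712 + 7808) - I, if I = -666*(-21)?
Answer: -125616450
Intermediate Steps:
I = 13986
(4248 + 11643)*(-15712 + 7808) - I = (4248 + 11643)*(-15712 + 7808) - 1*13986 = 15891*(-7904) - 13986 = -125602464 - 13986 = -125616450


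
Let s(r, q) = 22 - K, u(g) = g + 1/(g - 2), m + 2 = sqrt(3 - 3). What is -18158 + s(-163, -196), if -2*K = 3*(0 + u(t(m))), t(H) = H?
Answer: -145115/8 ≈ -18139.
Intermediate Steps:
m = -2 (m = -2 + sqrt(3 - 3) = -2 + sqrt(0) = -2 + 0 = -2)
u(g) = g + 1/(-2 + g)
K = 27/8 (K = -3*(0 + (1 + (-2)**2 - 2*(-2))/(-2 - 2))/2 = -3*(0 + (1 + 4 + 4)/(-4))/2 = -3*(0 - 1/4*9)/2 = -3*(0 - 9/4)/2 = -3*(-9)/(2*4) = -1/2*(-27/4) = 27/8 ≈ 3.3750)
s(r, q) = 149/8 (s(r, q) = 22 - 1*27/8 = 22 - 27/8 = 149/8)
-18158 + s(-163, -196) = -18158 + 149/8 = -145115/8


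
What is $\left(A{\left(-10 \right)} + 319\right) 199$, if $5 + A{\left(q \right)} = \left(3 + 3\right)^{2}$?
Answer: $69650$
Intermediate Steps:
$A{\left(q \right)} = 31$ ($A{\left(q \right)} = -5 + \left(3 + 3\right)^{2} = -5 + 6^{2} = -5 + 36 = 31$)
$\left(A{\left(-10 \right)} + 319\right) 199 = \left(31 + 319\right) 199 = 350 \cdot 199 = 69650$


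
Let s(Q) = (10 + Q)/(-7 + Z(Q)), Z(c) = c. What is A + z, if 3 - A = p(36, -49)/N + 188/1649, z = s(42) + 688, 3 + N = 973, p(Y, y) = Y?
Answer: 39958091/57715 ≈ 692.33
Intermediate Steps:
N = 970 (N = -3 + 973 = 970)
s(Q) = (10 + Q)/(-7 + Q)
z = 24132/35 (z = (10 + 42)/(-7 + 42) + 688 = 52/35 + 688 = 24132/35 ≈ 689.49)
A = 23489/8245 (A = 3 - (36/970 + 188/1649) = 3 - (36*(1/970) + 188*(1/1649)) = 3 - (18/485 + 188/1649) = 3 - 1*1246/8245 = 3 - 1246/8245 = 23489/8245 ≈ 2.8489)
A + z = 23489/8245 + 24132/35 = 39958091/57715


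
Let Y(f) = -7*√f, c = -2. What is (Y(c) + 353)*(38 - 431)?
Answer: -138729 + 2751*I*√2 ≈ -1.3873e+5 + 3890.5*I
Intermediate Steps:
(Y(c) + 353)*(38 - 431) = (-7*I*√2 + 353)*(38 - 431) = (-7*I*√2 + 353)*(-393) = (353 - 7*I*√2)*(-393) = -138729 + 2751*I*√2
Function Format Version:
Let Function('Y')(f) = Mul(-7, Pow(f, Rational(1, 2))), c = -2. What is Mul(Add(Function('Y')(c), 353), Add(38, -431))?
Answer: Add(-138729, Mul(2751, I, Pow(2, Rational(1, 2)))) ≈ Add(-1.3873e+5, Mul(3890.5, I))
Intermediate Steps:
Mul(Add(Function('Y')(c), 353), Add(38, -431)) = Mul(Add(Mul(-7, Pow(-2, Rational(1, 2))), 353), Add(38, -431)) = Mul(Add(Mul(-7, Mul(I, Pow(2, Rational(1, 2)))), 353), -393) = Mul(Add(Mul(-7, I, Pow(2, Rational(1, 2))), 353), -393) = Mul(Add(353, Mul(-7, I, Pow(2, Rational(1, 2)))), -393) = Add(-138729, Mul(2751, I, Pow(2, Rational(1, 2))))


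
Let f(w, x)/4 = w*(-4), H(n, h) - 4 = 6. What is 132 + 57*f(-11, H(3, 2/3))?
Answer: 10164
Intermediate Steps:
H(n, h) = 10 (H(n, h) = 4 + 6 = 10)
f(w, x) = -16*w (f(w, x) = 4*(w*(-4)) = 4*(-4*w) = -16*w)
132 + 57*f(-11, H(3, 2/3)) = 132 + 57*(-16*(-11)) = 132 + 57*176 = 132 + 10032 = 10164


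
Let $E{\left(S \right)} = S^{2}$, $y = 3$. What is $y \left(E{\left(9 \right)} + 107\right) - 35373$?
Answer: $-34809$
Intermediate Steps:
$y \left(E{\left(9 \right)} + 107\right) - 35373 = 3 \left(9^{2} + 107\right) - 35373 = 3 \left(81 + 107\right) - 35373 = 3 \cdot 188 - 35373 = 564 - 35373 = -34809$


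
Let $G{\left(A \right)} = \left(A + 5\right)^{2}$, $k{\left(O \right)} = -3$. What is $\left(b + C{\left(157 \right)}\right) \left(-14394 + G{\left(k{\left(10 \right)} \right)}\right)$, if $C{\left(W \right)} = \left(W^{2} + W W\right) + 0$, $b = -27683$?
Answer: $-311039850$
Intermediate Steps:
$G{\left(A \right)} = \left(5 + A\right)^{2}$
$C{\left(W \right)} = 2 W^{2}$ ($C{\left(W \right)} = \left(W^{2} + W^{2}\right) + 0 = 2 W^{2} + 0 = 2 W^{2}$)
$\left(b + C{\left(157 \right)}\right) \left(-14394 + G{\left(k{\left(10 \right)} \right)}\right) = \left(-27683 + 2 \cdot 157^{2}\right) \left(-14394 + \left(5 - 3\right)^{2}\right) = \left(-27683 + 2 \cdot 24649\right) \left(-14394 + 2^{2}\right) = \left(-27683 + 49298\right) \left(-14394 + 4\right) = 21615 \left(-14390\right) = -311039850$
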